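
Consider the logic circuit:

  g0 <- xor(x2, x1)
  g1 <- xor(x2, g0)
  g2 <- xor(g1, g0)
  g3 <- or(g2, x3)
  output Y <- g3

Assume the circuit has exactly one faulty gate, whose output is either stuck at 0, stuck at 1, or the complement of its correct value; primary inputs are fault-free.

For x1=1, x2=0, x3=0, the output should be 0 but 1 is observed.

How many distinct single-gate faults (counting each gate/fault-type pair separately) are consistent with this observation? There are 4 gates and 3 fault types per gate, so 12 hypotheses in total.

Fault-free: g0=1, g1=1, g2=0, g3=0 → 0. Observed 1.
  g0 stuck-at-0: output 0 ✗
  g0 stuck-at-1: output 0 ✗
  g0 inverted output: output 0 ✗
  g1 stuck-at-0: output 1 ✓
  g1 stuck-at-1: output 0 ✗
  g1 inverted output: output 1 ✓
  g2 stuck-at-0: output 0 ✗
  g2 stuck-at-1: output 1 ✓
  g2 inverted output: output 1 ✓
  g3 stuck-at-0: output 0 ✗
  g3 stuck-at-1: output 1 ✓
  g3 inverted output: output 1 ✓
Consistent faults: {g1 stuck-at-0, g1 inverted output, g2 stuck-at-1, g2 inverted output, g3 stuck-at-1, g3 inverted output} — 6 in all.

6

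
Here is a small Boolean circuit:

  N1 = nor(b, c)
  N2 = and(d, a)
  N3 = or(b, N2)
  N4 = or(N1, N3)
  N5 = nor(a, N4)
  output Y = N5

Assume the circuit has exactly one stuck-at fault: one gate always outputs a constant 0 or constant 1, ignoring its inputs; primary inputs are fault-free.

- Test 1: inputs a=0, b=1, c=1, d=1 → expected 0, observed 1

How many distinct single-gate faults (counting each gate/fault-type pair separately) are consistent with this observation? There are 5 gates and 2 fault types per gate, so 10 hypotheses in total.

Fault-free: N1=0, N2=0, N3=1, N4=1, N5=0 → 0. Observed 1.
  N1 stuck-at-0: output 0 ✗
  N1 stuck-at-1: output 0 ✗
  N2 stuck-at-0: output 0 ✗
  N2 stuck-at-1: output 0 ✗
  N3 stuck-at-0: output 1 ✓
  N3 stuck-at-1: output 0 ✗
  N4 stuck-at-0: output 1 ✓
  N4 stuck-at-1: output 0 ✗
  N5 stuck-at-0: output 0 ✗
  N5 stuck-at-1: output 1 ✓
Consistent faults: {N3 stuck-at-0, N4 stuck-at-0, N5 stuck-at-1} — 3 in all.

3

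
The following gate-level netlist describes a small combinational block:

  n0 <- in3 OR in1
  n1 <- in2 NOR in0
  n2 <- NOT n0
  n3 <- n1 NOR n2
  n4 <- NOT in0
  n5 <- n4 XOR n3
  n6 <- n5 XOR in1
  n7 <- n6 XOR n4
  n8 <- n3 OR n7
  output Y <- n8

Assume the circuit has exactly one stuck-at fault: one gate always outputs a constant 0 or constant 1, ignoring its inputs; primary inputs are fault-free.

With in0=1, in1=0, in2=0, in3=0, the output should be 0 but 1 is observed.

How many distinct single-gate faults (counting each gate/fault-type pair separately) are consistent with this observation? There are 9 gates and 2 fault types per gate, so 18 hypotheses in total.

Fault-free: n0=0, n1=0, n2=1, n3=0, n4=0, n5=0, n6=0, n7=0, n8=0 → 0. Observed 1.
  n0: stuck-at-1 ✓; others ✗
  n1: none of the 2 fault types match ✗
  n2: stuck-at-0 ✓; others ✗
  n3: stuck-at-1 ✓; others ✗
  n4: none of the 2 fault types match ✗
  n5: stuck-at-1 ✓; others ✗
  n6: stuck-at-1 ✓; others ✗
  n7: stuck-at-1 ✓; others ✗
  n8: stuck-at-1 ✓; others ✗
Consistent faults: {n0 stuck-at-1, n2 stuck-at-0, n3 stuck-at-1, n5 stuck-at-1, n6 stuck-at-1, n7 stuck-at-1, n8 stuck-at-1} — 7 in all.

7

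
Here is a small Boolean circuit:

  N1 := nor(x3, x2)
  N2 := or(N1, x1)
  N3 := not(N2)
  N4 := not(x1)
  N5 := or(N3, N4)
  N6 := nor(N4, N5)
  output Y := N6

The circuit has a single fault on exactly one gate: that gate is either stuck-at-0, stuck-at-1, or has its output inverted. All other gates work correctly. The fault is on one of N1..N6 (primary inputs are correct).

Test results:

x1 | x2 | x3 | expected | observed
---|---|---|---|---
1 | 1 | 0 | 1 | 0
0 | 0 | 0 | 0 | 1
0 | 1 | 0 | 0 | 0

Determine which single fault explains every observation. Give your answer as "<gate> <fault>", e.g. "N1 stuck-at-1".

N4 inverted output

Fault-free values for test 1 (x1=1, x2=1, x3=0): N1=0, N2=1, N3=0, N4=0, N5=0, N6=1, giving Y=1. Observed 0.
Test 1: faults giving observed 0 are {N2 stuck-at-0, N2 inverted output, N3 stuck-at-1, N3 inverted output, N4 stuck-at-1, N4 inverted output, N5 stuck-at-1, N5 inverted output, N6 stuck-at-0, N6 inverted output}.
Test 2 (x1=0, x2=0, x3=0): fault-free N1=1, N2=1, N3=0, N4=1, N5=1, N6=0 → 0; observed 1. Eliminates N2 stuck-at-0, N2 inverted output, N3 stuck-at-1, N3 inverted output, N4 stuck-at-1, N5 stuck-at-1, N5 inverted output, N6 stuck-at-0.
Test 3 (x1=0, x2=1, x3=0): fault-free N1=0, N2=0, N3=1, N4=1, N5=1, N6=0 → 0; observed 0. Eliminates N6 inverted output.
Only N4 inverted output is consistent with every test.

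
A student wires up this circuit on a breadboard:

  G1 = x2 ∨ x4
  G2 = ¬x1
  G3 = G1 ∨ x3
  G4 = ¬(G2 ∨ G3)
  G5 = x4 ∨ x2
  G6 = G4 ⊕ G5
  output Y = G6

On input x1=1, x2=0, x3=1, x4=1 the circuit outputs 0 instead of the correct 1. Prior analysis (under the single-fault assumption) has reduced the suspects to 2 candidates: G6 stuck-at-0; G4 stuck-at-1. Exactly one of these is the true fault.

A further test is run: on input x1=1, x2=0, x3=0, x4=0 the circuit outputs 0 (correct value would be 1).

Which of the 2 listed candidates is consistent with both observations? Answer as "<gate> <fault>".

G6 stuck-at-0

Evaluate each candidate on input x1=1, x2=0, x3=0, x4=0:
  G6 stuck-at-0: G1=0, G2=0, G3=0, G4=1, G5=0, G6=0 [stuck-at-0] → 0 — matches
  G4 stuck-at-1: G1=0, G2=0, G3=0, G4=1 [stuck-at-1], G5=0, G6=1 → 1 — eliminated
Only G6 stuck-at-0 reproduces the observed 0.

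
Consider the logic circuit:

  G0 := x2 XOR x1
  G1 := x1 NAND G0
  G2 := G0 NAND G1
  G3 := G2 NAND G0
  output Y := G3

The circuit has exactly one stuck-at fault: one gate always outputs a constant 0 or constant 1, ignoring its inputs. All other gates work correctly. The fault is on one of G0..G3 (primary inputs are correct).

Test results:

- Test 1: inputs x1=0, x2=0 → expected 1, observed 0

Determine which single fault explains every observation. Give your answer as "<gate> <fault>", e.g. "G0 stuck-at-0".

Fault-free values for test 1 (x1=0, x2=0): G0=0, G1=1, G2=1, G3=1, giving Y=1. Observed 0.
Test 1: faults giving observed 0 are {G3 stuck-at-0}.
Only G3 stuck-at-0 is consistent with every test.

G3 stuck-at-0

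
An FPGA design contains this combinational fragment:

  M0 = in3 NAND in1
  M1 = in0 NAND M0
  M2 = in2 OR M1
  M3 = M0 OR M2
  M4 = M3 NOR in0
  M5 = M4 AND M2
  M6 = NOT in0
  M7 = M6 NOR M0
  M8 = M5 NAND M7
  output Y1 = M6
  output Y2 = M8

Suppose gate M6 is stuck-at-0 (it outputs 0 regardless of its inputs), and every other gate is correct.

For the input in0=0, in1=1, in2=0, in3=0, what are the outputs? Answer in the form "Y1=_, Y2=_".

Y1=0, Y2=1

Propagate with M6 forced: M0=1, M1=1, M2=1, M3=1, M4=0, M5=0, M6=0 [stuck-at-0], M7=0, M8=1.
So the outputs are Y1=0, Y2=1. (Without the fault they would be Y1=1, Y2=1.)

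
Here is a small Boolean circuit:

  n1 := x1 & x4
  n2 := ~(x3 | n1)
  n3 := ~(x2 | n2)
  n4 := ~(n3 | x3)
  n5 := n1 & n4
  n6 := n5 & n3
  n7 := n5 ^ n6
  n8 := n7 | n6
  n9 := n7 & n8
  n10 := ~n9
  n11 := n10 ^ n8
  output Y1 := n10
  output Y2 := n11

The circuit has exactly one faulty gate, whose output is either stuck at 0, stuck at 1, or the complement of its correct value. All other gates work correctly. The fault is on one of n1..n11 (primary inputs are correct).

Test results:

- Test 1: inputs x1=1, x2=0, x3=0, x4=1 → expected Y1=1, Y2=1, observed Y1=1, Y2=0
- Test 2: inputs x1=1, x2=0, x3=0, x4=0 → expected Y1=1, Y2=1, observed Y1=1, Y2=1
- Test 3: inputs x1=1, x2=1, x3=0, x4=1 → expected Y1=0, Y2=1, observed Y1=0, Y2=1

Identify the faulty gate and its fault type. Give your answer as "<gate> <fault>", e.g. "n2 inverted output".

Fault-free values for test 1 (x1=1, x2=0, x3=0, x4=1): n1=1, n2=0, n3=1, n4=0, n5=0, n6=0, n7=0, n8=0, n9=0, n10=1, n11=1, giving Y1=1, Y2=1. Observed Y1=1, Y2=0.
Test 1: faults giving observed Y1=1, Y2=0 are {n4 stuck-at-1, n4 inverted output, n5 stuck-at-1, n5 inverted output, n8 stuck-at-1, n8 inverted output, n11 stuck-at-0, n11 inverted output}.
Test 2 (x1=1, x2=0, x3=0, x4=0): fault-free n1=0, n2=1, n3=0, n4=1, n5=0, n6=0, n7=0, n8=0, n9=0, n10=1, n11=1 → Y1=1, Y2=1; observed Y1=1, Y2=1. Eliminates n5 stuck-at-1, n5 inverted output, n8 stuck-at-1, n8 inverted output, n11 stuck-at-0, n11 inverted output.
Test 3 (x1=1, x2=1, x3=0, x4=1): fault-free n1=1, n2=0, n3=0, n4=1, n5=1, n6=0, n7=1, n8=1, n9=1, n10=0, n11=1 → Y1=0, Y2=1; observed Y1=0, Y2=1. Eliminates n4 inverted output.
Only n4 stuck-at-1 is consistent with every test.

n4 stuck-at-1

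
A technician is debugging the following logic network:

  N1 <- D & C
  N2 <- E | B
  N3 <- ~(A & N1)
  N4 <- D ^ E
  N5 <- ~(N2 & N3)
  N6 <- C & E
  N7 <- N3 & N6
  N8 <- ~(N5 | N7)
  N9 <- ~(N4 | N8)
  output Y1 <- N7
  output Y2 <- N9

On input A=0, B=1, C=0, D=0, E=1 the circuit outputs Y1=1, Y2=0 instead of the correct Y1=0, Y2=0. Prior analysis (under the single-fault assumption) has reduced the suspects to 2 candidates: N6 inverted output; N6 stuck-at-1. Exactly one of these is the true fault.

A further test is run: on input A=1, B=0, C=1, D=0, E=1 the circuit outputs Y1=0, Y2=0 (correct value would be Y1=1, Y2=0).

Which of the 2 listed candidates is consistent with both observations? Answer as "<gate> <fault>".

N6 inverted output

Evaluate each candidate on input A=1, B=0, C=1, D=0, E=1:
  N6 inverted output: N1=0, N2=1, N3=1, N4=1, N5=0, N6=0 [inverted output], N7=0, N8=1, N9=0 → Y1=0, Y2=0 — matches
  N6 stuck-at-1: N1=0, N2=1, N3=1, N4=1, N5=0, N6=1 [stuck-at-1], N7=1, N8=0, N9=0 → Y1=1, Y2=0 — eliminated
Only N6 inverted output reproduces the observed Y1=0, Y2=0.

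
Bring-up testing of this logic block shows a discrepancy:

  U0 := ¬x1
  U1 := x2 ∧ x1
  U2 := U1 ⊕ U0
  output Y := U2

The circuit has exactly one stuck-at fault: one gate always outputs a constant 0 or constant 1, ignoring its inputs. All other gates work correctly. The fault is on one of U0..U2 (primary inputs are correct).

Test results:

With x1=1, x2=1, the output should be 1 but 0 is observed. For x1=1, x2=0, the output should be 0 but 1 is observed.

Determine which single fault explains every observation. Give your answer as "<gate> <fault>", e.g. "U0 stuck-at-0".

Fault-free values for test 1 (x1=1, x2=1): U0=0, U1=1, U2=1, giving Y=1. Observed 0.
Test 1: faults giving observed 0 are {U0 stuck-at-1, U1 stuck-at-0, U2 stuck-at-0}.
Test 2 (x1=1, x2=0): fault-free U0=0, U1=0, U2=0 → 0; observed 1. Eliminates U1 stuck-at-0, U2 stuck-at-0.
Only U0 stuck-at-1 is consistent with every test.

U0 stuck-at-1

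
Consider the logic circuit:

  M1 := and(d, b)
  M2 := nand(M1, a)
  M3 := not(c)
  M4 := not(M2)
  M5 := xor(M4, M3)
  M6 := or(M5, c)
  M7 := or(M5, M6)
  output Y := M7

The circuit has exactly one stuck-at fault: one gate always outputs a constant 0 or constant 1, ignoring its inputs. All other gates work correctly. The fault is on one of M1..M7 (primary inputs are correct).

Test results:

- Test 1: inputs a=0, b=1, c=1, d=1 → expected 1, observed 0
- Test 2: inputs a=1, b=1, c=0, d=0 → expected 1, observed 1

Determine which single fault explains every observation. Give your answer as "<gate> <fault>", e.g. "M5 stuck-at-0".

M6 stuck-at-0

Fault-free values for test 1 (a=0, b=1, c=1, d=1): M1=1, M2=1, M3=0, M4=0, M5=0, M6=1, M7=1, giving Y=1. Observed 0.
Test 1: faults giving observed 0 are {M6 stuck-at-0, M7 stuck-at-0}.
Test 2 (a=1, b=1, c=0, d=0): fault-free M1=0, M2=1, M3=1, M4=0, M5=1, M6=1, M7=1 → 1; observed 1. Eliminates M7 stuck-at-0.
Only M6 stuck-at-0 is consistent with every test.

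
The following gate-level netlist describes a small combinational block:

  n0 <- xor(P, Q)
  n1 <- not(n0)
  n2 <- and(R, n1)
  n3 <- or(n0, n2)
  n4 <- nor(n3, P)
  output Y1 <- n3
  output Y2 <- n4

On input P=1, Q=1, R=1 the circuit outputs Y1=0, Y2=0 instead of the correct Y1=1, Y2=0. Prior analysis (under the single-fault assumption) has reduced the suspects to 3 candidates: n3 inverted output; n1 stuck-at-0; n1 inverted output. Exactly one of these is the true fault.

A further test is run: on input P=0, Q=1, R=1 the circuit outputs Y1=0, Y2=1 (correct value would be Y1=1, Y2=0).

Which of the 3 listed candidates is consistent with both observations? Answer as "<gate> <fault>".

Evaluate each candidate on input P=0, Q=1, R=1:
  n3 inverted output: n0=1, n1=0, n2=0, n3=0 [inverted output], n4=1 → Y1=0, Y2=1 — matches
  n1 stuck-at-0: n0=1, n1=0 [stuck-at-0], n2=0, n3=1, n4=0 → Y1=1, Y2=0 — eliminated
  n1 inverted output: n0=1, n1=1 [inverted output], n2=1, n3=1, n4=0 → Y1=1, Y2=0 — eliminated
Only n3 inverted output reproduces the observed Y1=0, Y2=1.

n3 inverted output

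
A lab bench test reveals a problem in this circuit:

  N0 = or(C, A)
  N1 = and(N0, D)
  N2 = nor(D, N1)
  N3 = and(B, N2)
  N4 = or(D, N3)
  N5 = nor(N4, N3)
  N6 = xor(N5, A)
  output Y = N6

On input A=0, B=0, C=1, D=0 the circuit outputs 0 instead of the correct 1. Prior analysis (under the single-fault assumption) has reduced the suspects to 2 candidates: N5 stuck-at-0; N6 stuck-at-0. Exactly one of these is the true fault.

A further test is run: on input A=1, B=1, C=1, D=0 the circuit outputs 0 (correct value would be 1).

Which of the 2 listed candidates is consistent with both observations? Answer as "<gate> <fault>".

Evaluate each candidate on input A=1, B=1, C=1, D=0:
  N5 stuck-at-0: N0=1, N1=0, N2=1, N3=1, N4=1, N5=0 [stuck-at-0], N6=1 → 1 — eliminated
  N6 stuck-at-0: N0=1, N1=0, N2=1, N3=1, N4=1, N5=0, N6=0 [stuck-at-0] → 0 — matches
Only N6 stuck-at-0 reproduces the observed 0.

N6 stuck-at-0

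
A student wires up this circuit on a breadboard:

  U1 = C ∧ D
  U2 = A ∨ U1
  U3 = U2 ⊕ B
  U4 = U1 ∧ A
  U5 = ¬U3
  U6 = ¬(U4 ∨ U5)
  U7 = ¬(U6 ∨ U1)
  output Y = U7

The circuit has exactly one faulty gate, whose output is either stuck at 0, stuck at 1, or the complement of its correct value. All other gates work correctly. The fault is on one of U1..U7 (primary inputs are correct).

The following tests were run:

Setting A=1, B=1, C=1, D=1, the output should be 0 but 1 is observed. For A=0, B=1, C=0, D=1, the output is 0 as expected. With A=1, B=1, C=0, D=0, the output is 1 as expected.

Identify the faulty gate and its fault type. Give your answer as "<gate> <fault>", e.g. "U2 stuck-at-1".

Fault-free values for test 1 (A=1, B=1, C=1, D=1): U1=1, U2=1, U3=0, U4=1, U5=1, U6=0, U7=0, giving Y=0. Observed 1.
Test 1: faults giving observed 1 are {U1 stuck-at-0, U1 inverted output, U7 stuck-at-1, U7 inverted output}.
Test 2 (A=0, B=1, C=0, D=1): fault-free U1=0, U2=0, U3=1, U4=0, U5=0, U6=1, U7=0 → 0; observed 0. Eliminates U7 stuck-at-1, U7 inverted output.
Test 3 (A=1, B=1, C=0, D=0): fault-free U1=0, U2=1, U3=0, U4=0, U5=1, U6=0, U7=1 → 1; observed 1. Eliminates U1 inverted output.
Only U1 stuck-at-0 is consistent with every test.

U1 stuck-at-0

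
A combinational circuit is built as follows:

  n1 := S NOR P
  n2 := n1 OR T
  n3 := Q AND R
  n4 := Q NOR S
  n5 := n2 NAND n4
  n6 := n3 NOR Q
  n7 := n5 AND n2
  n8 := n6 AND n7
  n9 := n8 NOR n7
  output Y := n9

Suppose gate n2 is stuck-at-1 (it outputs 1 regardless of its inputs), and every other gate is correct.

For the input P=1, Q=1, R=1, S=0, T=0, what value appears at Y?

Propagate with n2 forced: n1=0, n2=1 [stuck-at-1], n3=1, n4=0, n5=1, n6=0, n7=1, n8=0, n9=0.
So Y = 0. (Without the fault it would be 1.)

0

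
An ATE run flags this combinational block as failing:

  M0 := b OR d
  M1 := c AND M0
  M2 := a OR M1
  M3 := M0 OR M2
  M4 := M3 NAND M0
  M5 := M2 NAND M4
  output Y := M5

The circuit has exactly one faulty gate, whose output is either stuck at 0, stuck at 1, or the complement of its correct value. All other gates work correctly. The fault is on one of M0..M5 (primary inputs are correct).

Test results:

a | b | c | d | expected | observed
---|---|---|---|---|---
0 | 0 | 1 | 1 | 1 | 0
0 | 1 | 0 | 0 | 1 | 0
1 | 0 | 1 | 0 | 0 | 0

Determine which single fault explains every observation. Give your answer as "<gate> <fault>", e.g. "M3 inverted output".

M5 stuck-at-0

Fault-free values for test 1 (a=0, b=0, c=1, d=1): M0=1, M1=1, M2=1, M3=1, M4=0, M5=1, giving Y=1. Observed 0.
Test 1: faults giving observed 0 are {M3 stuck-at-0, M3 inverted output, M4 stuck-at-1, M4 inverted output, M5 stuck-at-0, M5 inverted output}.
Test 2 (a=0, b=1, c=0, d=0): fault-free M0=1, M1=0, M2=0, M3=1, M4=0, M5=1 → 1; observed 0. Eliminates M3 stuck-at-0, M3 inverted output, M4 stuck-at-1, M4 inverted output.
Test 3 (a=1, b=0, c=1, d=0): fault-free M0=0, M1=0, M2=1, M3=1, M4=1, M5=0 → 0; observed 0. Eliminates M5 inverted output.
Only M5 stuck-at-0 is consistent with every test.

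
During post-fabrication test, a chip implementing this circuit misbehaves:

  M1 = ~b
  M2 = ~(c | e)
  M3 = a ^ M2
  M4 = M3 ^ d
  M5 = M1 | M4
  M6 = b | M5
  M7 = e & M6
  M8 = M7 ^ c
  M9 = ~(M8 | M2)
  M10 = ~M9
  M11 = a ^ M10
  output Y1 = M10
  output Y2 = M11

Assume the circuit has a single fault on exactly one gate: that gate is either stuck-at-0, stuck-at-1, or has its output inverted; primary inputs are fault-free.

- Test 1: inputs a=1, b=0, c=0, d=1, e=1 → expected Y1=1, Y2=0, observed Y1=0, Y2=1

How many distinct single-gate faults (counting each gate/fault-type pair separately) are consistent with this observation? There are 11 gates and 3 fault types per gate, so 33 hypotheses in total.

14

Fault-free: M1=1, M2=0, M3=1, M4=0, M5=1, M6=1, M7=1, M8=1, M9=0, M10=1, M11=0 → Y1=1, Y2=0. Observed Y1=0, Y2=1.
  M1: stuck-at-0, inverted output ✓; others ✗
  M2: none of the 3 fault types match ✗
  M3: none of the 3 fault types match ✗
  M4: none of the 3 fault types match ✗
  M5: stuck-at-0, inverted output ✓; others ✗
  M6: stuck-at-0, inverted output ✓; others ✗
  M7: stuck-at-0, inverted output ✓; others ✗
  M8: stuck-at-0, inverted output ✓; others ✗
  M9: stuck-at-1, inverted output ✓; others ✗
  M10: stuck-at-0, inverted output ✓; others ✗
  M11: none of the 3 fault types match ✗
Consistent faults: {M1 stuck-at-0, M1 inverted output, M5 stuck-at-0, M5 inverted output, M6 stuck-at-0, M6 inverted output, M7 stuck-at-0, M7 inverted output, M8 stuck-at-0, M8 inverted output, M9 stuck-at-1, M9 inverted output, M10 stuck-at-0, M10 inverted output} — 14 in all.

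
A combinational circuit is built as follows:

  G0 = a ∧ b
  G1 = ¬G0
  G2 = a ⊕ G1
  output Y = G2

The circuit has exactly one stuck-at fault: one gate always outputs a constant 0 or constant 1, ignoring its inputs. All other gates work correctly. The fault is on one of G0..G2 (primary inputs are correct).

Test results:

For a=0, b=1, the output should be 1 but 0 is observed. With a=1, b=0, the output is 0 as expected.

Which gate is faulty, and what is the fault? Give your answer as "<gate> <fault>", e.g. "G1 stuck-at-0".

G2 stuck-at-0

Fault-free values for test 1 (a=0, b=1): G0=0, G1=1, G2=1, giving Y=1. Observed 0.
Test 1: faults giving observed 0 are {G0 stuck-at-1, G1 stuck-at-0, G2 stuck-at-0}.
Test 2 (a=1, b=0): fault-free G0=0, G1=1, G2=0 → 0; observed 0. Eliminates G0 stuck-at-1, G1 stuck-at-0.
Only G2 stuck-at-0 is consistent with every test.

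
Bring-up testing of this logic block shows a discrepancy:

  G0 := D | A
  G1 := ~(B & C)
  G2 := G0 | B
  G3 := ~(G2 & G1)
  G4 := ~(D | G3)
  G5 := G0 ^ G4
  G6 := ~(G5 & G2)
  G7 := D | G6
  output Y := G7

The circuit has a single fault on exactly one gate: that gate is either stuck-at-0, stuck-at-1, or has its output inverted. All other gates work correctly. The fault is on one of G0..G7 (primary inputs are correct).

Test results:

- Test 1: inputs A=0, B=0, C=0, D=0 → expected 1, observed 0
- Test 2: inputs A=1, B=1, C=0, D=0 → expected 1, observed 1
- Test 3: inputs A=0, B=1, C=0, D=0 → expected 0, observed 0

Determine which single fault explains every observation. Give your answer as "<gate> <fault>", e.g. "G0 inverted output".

G2 stuck-at-1

Fault-free values for test 1 (A=0, B=0, C=0, D=0): G0=0, G1=1, G2=0, G3=1, G4=0, G5=0, G6=1, G7=1, giving Y=1. Observed 0.
Test 1: faults giving observed 0 are {G2 stuck-at-1, G2 inverted output, G6 stuck-at-0, G6 inverted output, G7 stuck-at-0, G7 inverted output}.
Test 2 (A=1, B=1, C=0, D=0): fault-free G0=1, G1=1, G2=1, G3=0, G4=1, G5=0, G6=1, G7=1 → 1; observed 1. Eliminates G6 stuck-at-0, G6 inverted output, G7 stuck-at-0, G7 inverted output.
Test 3 (A=0, B=1, C=0, D=0): fault-free G0=0, G1=1, G2=1, G3=0, G4=1, G5=1, G6=0, G7=0 → 0; observed 0. Eliminates G2 inverted output.
Only G2 stuck-at-1 is consistent with every test.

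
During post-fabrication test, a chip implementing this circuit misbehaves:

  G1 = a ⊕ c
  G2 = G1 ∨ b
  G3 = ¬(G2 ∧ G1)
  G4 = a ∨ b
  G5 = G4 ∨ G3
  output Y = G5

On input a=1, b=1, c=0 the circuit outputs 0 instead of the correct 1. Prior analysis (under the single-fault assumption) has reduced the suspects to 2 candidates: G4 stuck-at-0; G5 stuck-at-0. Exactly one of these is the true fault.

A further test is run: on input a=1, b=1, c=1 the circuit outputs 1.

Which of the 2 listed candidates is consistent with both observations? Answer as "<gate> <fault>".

Evaluate each candidate on input a=1, b=1, c=1:
  G4 stuck-at-0: G1=0, G2=1, G3=1, G4=0 [stuck-at-0], G5=1 → 1 — matches
  G5 stuck-at-0: G1=0, G2=1, G3=1, G4=1, G5=0 [stuck-at-0] → 0 — eliminated
Only G4 stuck-at-0 reproduces the observed 1.

G4 stuck-at-0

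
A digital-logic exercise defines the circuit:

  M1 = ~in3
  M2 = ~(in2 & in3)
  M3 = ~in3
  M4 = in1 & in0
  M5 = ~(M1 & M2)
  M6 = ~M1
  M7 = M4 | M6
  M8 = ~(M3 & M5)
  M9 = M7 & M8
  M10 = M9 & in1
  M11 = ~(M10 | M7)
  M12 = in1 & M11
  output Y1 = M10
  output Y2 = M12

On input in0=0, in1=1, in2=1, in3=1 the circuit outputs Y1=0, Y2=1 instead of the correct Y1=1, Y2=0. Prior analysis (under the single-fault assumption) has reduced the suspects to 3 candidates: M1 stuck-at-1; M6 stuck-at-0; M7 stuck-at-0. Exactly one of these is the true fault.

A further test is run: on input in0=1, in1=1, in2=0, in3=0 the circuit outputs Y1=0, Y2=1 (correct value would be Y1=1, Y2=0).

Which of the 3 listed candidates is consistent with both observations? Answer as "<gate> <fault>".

M7 stuck-at-0

Evaluate each candidate on input in0=1, in1=1, in2=0, in3=0:
  M1 stuck-at-1: M1=1 [stuck-at-1], M2=1, M3=1, M4=1, M5=0, M6=0, M7=1, M8=1, M9=1, M10=1, M11=0, M12=0 → Y1=1, Y2=0 — eliminated
  M6 stuck-at-0: M1=1, M2=1, M3=1, M4=1, M5=0, M6=0 [stuck-at-0], M7=1, M8=1, M9=1, M10=1, M11=0, M12=0 → Y1=1, Y2=0 — eliminated
  M7 stuck-at-0: M1=1, M2=1, M3=1, M4=1, M5=0, M6=0, M7=0 [stuck-at-0], M8=1, M9=0, M10=0, M11=1, M12=1 → Y1=0, Y2=1 — matches
Only M7 stuck-at-0 reproduces the observed Y1=0, Y2=1.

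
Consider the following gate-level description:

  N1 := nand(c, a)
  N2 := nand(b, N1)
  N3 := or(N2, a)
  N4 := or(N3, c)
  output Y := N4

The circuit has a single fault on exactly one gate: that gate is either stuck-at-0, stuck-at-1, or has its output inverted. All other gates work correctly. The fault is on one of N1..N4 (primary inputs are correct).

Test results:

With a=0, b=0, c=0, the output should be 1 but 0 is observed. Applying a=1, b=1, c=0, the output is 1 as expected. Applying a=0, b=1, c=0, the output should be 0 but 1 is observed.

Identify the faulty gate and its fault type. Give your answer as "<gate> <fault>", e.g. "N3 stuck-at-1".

Fault-free values for test 1 (a=0, b=0, c=0): N1=1, N2=1, N3=1, N4=1, giving Y=1. Observed 0.
Test 1: faults giving observed 0 are {N2 stuck-at-0, N2 inverted output, N3 stuck-at-0, N3 inverted output, N4 stuck-at-0, N4 inverted output}.
Test 2 (a=1, b=1, c=0): fault-free N1=1, N2=0, N3=1, N4=1 → 1; observed 1. Eliminates N3 stuck-at-0, N3 inverted output, N4 stuck-at-0, N4 inverted output.
Test 3 (a=0, b=1, c=0): fault-free N1=1, N2=0, N3=0, N4=0 → 0; observed 1. Eliminates N2 stuck-at-0.
Only N2 inverted output is consistent with every test.

N2 inverted output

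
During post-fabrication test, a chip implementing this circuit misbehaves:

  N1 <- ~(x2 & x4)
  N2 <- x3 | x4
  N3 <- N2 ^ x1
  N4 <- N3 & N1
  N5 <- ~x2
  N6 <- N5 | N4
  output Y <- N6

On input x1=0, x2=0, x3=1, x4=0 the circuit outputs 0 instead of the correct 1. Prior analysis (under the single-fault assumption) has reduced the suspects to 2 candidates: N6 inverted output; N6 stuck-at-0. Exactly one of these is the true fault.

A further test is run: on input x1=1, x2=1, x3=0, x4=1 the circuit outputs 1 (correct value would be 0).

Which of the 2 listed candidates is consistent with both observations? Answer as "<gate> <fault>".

N6 inverted output

Evaluate each candidate on input x1=1, x2=1, x3=0, x4=1:
  N6 inverted output: N1=0, N2=1, N3=0, N4=0, N5=0, N6=1 [inverted output] → 1 — matches
  N6 stuck-at-0: N1=0, N2=1, N3=0, N4=0, N5=0, N6=0 [stuck-at-0] → 0 — eliminated
Only N6 inverted output reproduces the observed 1.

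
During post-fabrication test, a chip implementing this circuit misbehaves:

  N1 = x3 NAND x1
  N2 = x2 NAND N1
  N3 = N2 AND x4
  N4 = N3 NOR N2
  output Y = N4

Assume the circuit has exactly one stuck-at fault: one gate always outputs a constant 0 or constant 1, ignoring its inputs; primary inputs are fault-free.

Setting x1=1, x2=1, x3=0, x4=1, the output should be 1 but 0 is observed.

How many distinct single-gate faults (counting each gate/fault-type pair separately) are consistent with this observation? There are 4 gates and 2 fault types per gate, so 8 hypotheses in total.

4

Fault-free: N1=1, N2=0, N3=0, N4=1 → 1. Observed 0.
  N1 stuck-at-0: output 0 ✓
  N1 stuck-at-1: output 1 ✗
  N2 stuck-at-0: output 1 ✗
  N2 stuck-at-1: output 0 ✓
  N3 stuck-at-0: output 1 ✗
  N3 stuck-at-1: output 0 ✓
  N4 stuck-at-0: output 0 ✓
  N4 stuck-at-1: output 1 ✗
Consistent faults: {N1 stuck-at-0, N2 stuck-at-1, N3 stuck-at-1, N4 stuck-at-0} — 4 in all.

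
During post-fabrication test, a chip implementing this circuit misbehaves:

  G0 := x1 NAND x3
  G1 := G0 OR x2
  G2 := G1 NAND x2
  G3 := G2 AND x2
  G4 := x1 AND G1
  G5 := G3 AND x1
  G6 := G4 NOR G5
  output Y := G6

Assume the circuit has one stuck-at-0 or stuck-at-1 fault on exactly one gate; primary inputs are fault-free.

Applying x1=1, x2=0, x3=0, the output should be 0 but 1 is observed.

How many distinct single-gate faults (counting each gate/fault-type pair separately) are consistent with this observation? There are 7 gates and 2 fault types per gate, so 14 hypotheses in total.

4

Fault-free: G0=1, G1=1, G2=1, G3=0, G4=1, G5=0, G6=0 → 0. Observed 1.
  G0 stuck-at-0: output 1 ✓
  G0 stuck-at-1: output 0 ✗
  G1 stuck-at-0: output 1 ✓
  G1 stuck-at-1: output 0 ✗
  G2 stuck-at-0: output 0 ✗
  G2 stuck-at-1: output 0 ✗
  G3 stuck-at-0: output 0 ✗
  G3 stuck-at-1: output 0 ✗
  G4 stuck-at-0: output 1 ✓
  G4 stuck-at-1: output 0 ✗
  G5 stuck-at-0: output 0 ✗
  G5 stuck-at-1: output 0 ✗
  G6 stuck-at-0: output 0 ✗
  G6 stuck-at-1: output 1 ✓
Consistent faults: {G0 stuck-at-0, G1 stuck-at-0, G4 stuck-at-0, G6 stuck-at-1} — 4 in all.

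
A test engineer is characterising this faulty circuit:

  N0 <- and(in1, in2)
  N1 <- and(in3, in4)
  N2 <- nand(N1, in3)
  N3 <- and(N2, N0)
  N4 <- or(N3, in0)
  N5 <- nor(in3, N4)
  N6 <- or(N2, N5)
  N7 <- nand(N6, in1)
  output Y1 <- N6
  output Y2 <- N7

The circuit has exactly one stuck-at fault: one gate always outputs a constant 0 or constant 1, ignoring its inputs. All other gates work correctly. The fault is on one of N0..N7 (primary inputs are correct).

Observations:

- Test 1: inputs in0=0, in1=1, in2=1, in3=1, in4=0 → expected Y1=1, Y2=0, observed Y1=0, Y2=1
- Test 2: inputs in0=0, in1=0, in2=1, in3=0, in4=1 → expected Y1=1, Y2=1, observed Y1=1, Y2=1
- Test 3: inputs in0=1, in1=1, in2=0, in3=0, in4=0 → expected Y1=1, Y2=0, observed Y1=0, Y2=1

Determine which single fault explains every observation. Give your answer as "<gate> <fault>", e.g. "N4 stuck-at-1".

N2 stuck-at-0

Fault-free values for test 1 (in0=0, in1=1, in2=1, in3=1, in4=0): N0=1, N1=0, N2=1, N3=1, N4=1, N5=0, N6=1, N7=0, giving Y1=1, Y2=0. Observed Y1=0, Y2=1.
Test 1: faults giving observed Y1=0, Y2=1 are {N1 stuck-at-1, N2 stuck-at-0, N6 stuck-at-0}.
Test 2 (in0=0, in1=0, in2=1, in3=0, in4=1): fault-free N0=0, N1=0, N2=1, N3=0, N4=0, N5=1, N6=1, N7=1 → Y1=1, Y2=1; observed Y1=1, Y2=1. Eliminates N6 stuck-at-0.
Test 3 (in0=1, in1=1, in2=0, in3=0, in4=0): fault-free N0=0, N1=0, N2=1, N3=0, N4=1, N5=0, N6=1, N7=0 → Y1=1, Y2=0; observed Y1=0, Y2=1. Eliminates N1 stuck-at-1.
Only N2 stuck-at-0 is consistent with every test.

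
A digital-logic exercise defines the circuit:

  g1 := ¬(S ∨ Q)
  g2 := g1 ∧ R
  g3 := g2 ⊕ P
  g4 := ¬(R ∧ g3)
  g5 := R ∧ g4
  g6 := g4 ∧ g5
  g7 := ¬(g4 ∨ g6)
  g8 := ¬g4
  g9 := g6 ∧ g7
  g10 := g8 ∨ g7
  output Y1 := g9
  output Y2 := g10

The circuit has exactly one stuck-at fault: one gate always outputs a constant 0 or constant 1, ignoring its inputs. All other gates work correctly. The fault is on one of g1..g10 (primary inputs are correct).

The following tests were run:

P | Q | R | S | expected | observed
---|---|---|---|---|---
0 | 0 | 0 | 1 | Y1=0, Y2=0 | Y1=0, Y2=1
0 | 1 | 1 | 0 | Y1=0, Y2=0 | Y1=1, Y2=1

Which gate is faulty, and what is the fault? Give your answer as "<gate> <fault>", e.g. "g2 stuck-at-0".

Fault-free values for test 1 (P=0, Q=0, R=0, S=1): g1=0, g2=0, g3=0, g4=1, g5=0, g6=0, g7=0, g8=0, g9=0, g10=0, giving Y1=0, Y2=0. Observed Y1=0, Y2=1.
Test 1: faults giving observed Y1=0, Y2=1 are {g4 stuck-at-0, g7 stuck-at-1, g8 stuck-at-1, g10 stuck-at-1}.
Test 2 (P=0, Q=1, R=1, S=0): fault-free g1=0, g2=0, g3=0, g4=1, g5=1, g6=1, g7=0, g8=0, g9=0, g10=0 → Y1=0, Y2=0; observed Y1=1, Y2=1. Eliminates g4 stuck-at-0, g8 stuck-at-1, g10 stuck-at-1.
Only g7 stuck-at-1 is consistent with every test.

g7 stuck-at-1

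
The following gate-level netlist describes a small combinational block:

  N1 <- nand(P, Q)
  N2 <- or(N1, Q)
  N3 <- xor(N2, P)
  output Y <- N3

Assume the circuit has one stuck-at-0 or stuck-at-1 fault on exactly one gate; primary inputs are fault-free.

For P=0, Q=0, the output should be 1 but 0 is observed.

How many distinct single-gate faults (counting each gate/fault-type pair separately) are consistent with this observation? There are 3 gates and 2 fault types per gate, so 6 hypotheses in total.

Fault-free: N1=1, N2=1, N3=1 → 1. Observed 0.
  N1 stuck-at-0: output 0 ✓
  N1 stuck-at-1: output 1 ✗
  N2 stuck-at-0: output 0 ✓
  N2 stuck-at-1: output 1 ✗
  N3 stuck-at-0: output 0 ✓
  N3 stuck-at-1: output 1 ✗
Consistent faults: {N1 stuck-at-0, N2 stuck-at-0, N3 stuck-at-0} — 3 in all.

3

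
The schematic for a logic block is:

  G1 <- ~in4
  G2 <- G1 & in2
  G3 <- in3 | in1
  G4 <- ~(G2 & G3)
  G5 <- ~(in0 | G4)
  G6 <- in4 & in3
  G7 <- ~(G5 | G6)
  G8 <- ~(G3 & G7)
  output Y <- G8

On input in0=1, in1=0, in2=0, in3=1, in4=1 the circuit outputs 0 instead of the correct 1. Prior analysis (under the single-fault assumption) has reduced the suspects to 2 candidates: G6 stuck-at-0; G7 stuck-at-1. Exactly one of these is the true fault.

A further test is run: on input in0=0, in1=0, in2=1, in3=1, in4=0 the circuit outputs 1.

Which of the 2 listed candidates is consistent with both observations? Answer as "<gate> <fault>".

G6 stuck-at-0

Evaluate each candidate on input in0=0, in1=0, in2=1, in3=1, in4=0:
  G6 stuck-at-0: G1=1, G2=1, G3=1, G4=0, G5=1, G6=0 [stuck-at-0], G7=0, G8=1 → 1 — matches
  G7 stuck-at-1: G1=1, G2=1, G3=1, G4=0, G5=1, G6=0, G7=1 [stuck-at-1], G8=0 → 0 — eliminated
Only G6 stuck-at-0 reproduces the observed 1.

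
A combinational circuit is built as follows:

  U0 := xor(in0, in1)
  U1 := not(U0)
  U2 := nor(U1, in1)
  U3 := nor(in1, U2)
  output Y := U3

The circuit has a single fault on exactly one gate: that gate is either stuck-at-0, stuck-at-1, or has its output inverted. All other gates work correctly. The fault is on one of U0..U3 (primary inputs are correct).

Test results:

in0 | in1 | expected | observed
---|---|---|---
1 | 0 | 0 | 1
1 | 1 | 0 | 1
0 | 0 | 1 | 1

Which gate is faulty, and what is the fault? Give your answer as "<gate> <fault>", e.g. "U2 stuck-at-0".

Fault-free values for test 1 (in0=1, in1=0): U0=1, U1=0, U2=1, U3=0, giving Y=0. Observed 1.
Test 1: faults giving observed 1 are {U0 stuck-at-0, U0 inverted output, U1 stuck-at-1, U1 inverted output, U2 stuck-at-0, U2 inverted output, U3 stuck-at-1, U3 inverted output}.
Test 2 (in0=1, in1=1): fault-free U0=0, U1=1, U2=0, U3=0 → 0; observed 1. Eliminates U0 stuck-at-0, U0 inverted output, U1 stuck-at-1, U1 inverted output, U2 stuck-at-0, U2 inverted output.
Test 3 (in0=0, in1=0): fault-free U0=0, U1=1, U2=0, U3=1 → 1; observed 1. Eliminates U3 inverted output.
Only U3 stuck-at-1 is consistent with every test.

U3 stuck-at-1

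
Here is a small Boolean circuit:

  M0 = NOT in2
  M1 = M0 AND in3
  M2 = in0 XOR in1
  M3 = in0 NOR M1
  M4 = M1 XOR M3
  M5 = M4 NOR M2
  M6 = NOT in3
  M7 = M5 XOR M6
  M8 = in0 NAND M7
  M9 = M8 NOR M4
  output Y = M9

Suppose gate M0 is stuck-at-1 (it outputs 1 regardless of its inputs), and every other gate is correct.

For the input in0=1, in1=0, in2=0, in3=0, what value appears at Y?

Propagate with M0 forced: M0=1 [stuck-at-1], M1=0, M2=1, M3=0, M4=0, M5=0, M6=1, M7=1, M8=0, M9=1.
So Y = 1. (Same as the fault-free value — the fault is masked on this input.)

1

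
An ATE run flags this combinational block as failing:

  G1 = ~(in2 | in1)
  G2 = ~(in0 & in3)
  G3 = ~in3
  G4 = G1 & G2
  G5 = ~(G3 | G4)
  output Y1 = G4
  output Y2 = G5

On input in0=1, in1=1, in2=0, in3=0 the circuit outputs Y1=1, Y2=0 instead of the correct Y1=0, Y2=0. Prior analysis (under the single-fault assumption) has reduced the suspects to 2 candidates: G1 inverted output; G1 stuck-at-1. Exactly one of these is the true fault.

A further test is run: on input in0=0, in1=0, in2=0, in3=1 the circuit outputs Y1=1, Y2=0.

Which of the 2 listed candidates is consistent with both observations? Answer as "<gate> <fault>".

G1 stuck-at-1

Evaluate each candidate on input in0=0, in1=0, in2=0, in3=1:
  G1 inverted output: G1=0 [inverted output], G2=1, G3=0, G4=0, G5=1 → Y1=0, Y2=1 — eliminated
  G1 stuck-at-1: G1=1 [stuck-at-1], G2=1, G3=0, G4=1, G5=0 → Y1=1, Y2=0 — matches
Only G1 stuck-at-1 reproduces the observed Y1=1, Y2=0.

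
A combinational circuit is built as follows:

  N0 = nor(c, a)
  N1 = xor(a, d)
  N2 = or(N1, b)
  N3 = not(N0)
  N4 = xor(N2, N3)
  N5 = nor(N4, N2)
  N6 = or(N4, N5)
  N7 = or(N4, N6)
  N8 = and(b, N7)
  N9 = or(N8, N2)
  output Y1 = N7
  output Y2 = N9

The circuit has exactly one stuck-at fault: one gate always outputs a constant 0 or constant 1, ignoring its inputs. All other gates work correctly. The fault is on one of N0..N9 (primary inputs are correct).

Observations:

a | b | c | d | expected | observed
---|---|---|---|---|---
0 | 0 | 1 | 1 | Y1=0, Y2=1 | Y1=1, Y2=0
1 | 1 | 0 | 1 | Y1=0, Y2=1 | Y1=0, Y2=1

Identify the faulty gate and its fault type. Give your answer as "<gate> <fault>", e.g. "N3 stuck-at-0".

Fault-free values for test 1 (a=0, b=0, c=1, d=1): N0=0, N1=1, N2=1, N3=1, N4=0, N5=0, N6=0, N7=0, N8=0, N9=1, giving Y1=0, Y2=1. Observed Y1=1, Y2=0.
Test 1: faults giving observed Y1=1, Y2=0 are {N1 stuck-at-0, N2 stuck-at-0}.
Test 2 (a=1, b=1, c=0, d=1): fault-free N0=0, N1=0, N2=1, N3=1, N4=0, N5=0, N6=0, N7=0, N8=0, N9=1 → Y1=0, Y2=1; observed Y1=0, Y2=1. Eliminates N2 stuck-at-0.
Only N1 stuck-at-0 is consistent with every test.

N1 stuck-at-0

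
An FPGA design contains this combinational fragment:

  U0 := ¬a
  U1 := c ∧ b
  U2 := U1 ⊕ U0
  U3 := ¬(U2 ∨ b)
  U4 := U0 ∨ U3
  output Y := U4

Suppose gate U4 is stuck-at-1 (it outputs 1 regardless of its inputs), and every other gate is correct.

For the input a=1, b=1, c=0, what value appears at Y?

1

Propagate with U4 forced: U0=0, U1=0, U2=0, U3=0, U4=1 [stuck-at-1].
So Y = 1. (Without the fault it would be 0.)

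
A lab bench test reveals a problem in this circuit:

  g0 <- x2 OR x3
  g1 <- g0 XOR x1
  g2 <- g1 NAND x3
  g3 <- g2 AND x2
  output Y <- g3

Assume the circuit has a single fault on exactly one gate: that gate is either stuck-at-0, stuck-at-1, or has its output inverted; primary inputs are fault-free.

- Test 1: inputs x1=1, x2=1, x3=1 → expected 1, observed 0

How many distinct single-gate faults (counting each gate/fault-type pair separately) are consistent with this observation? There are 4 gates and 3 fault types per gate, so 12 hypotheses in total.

Fault-free: g0=1, g1=0, g2=1, g3=1 → 1. Observed 0.
  g0 stuck-at-0: output 0 ✓
  g0 stuck-at-1: output 1 ✗
  g0 inverted output: output 0 ✓
  g1 stuck-at-0: output 1 ✗
  g1 stuck-at-1: output 0 ✓
  g1 inverted output: output 0 ✓
  g2 stuck-at-0: output 0 ✓
  g2 stuck-at-1: output 1 ✗
  g2 inverted output: output 0 ✓
  g3 stuck-at-0: output 0 ✓
  g3 stuck-at-1: output 1 ✗
  g3 inverted output: output 0 ✓
Consistent faults: {g0 stuck-at-0, g0 inverted output, g1 stuck-at-1, g1 inverted output, g2 stuck-at-0, g2 inverted output, g3 stuck-at-0, g3 inverted output} — 8 in all.

8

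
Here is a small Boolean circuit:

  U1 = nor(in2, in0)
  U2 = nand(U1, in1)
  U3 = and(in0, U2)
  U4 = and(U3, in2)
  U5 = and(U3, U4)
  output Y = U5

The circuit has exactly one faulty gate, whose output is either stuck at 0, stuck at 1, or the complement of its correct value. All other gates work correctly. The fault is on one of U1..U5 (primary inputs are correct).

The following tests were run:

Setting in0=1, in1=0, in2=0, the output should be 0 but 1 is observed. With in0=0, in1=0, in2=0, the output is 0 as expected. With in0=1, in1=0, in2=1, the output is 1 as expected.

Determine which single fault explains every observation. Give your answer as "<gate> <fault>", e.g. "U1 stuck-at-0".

Fault-free values for test 1 (in0=1, in1=0, in2=0): U1=0, U2=1, U3=1, U4=0, U5=0, giving Y=0. Observed 1.
Test 1: faults giving observed 1 are {U4 stuck-at-1, U4 inverted output, U5 stuck-at-1, U5 inverted output}.
Test 2 (in0=0, in1=0, in2=0): fault-free U1=1, U2=1, U3=0, U4=0, U5=0 → 0; observed 0. Eliminates U5 stuck-at-1, U5 inverted output.
Test 3 (in0=1, in1=0, in2=1): fault-free U1=0, U2=1, U3=1, U4=1, U5=1 → 1; observed 1. Eliminates U4 inverted output.
Only U4 stuck-at-1 is consistent with every test.

U4 stuck-at-1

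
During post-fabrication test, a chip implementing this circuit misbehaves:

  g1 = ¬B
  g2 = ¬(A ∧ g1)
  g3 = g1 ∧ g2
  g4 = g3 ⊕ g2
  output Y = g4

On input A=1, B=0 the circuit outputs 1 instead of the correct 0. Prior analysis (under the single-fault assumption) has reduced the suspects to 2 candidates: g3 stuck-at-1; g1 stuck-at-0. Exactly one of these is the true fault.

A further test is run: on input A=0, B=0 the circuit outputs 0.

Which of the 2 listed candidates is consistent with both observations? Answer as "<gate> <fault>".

g3 stuck-at-1

Evaluate each candidate on input A=0, B=0:
  g3 stuck-at-1: g1=1, g2=1, g3=1 [stuck-at-1], g4=0 → 0 — matches
  g1 stuck-at-0: g1=0 [stuck-at-0], g2=1, g3=0, g4=1 → 1 — eliminated
Only g3 stuck-at-1 reproduces the observed 0.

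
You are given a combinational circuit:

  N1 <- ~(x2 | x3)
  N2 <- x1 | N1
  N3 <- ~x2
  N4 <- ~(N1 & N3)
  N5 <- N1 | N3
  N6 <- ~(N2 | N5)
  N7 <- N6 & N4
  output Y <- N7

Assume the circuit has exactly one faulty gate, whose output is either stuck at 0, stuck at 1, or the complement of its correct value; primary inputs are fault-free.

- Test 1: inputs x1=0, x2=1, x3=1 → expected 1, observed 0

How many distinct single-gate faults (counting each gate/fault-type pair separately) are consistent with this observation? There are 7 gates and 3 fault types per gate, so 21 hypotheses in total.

14

Fault-free: N1=0, N2=0, N3=0, N4=1, N5=0, N6=1, N7=1 → 1. Observed 0.
  N1: stuck-at-1, inverted output ✓; others ✗
  N2: stuck-at-1, inverted output ✓; others ✗
  N3: stuck-at-1, inverted output ✓; others ✗
  N4: stuck-at-0, inverted output ✓; others ✗
  N5: stuck-at-1, inverted output ✓; others ✗
  N6: stuck-at-0, inverted output ✓; others ✗
  N7: stuck-at-0, inverted output ✓; others ✗
Consistent faults: {N1 stuck-at-1, N1 inverted output, N2 stuck-at-1, N2 inverted output, N3 stuck-at-1, N3 inverted output, N4 stuck-at-0, N4 inverted output, N5 stuck-at-1, N5 inverted output, N6 stuck-at-0, N6 inverted output, N7 stuck-at-0, N7 inverted output} — 14 in all.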